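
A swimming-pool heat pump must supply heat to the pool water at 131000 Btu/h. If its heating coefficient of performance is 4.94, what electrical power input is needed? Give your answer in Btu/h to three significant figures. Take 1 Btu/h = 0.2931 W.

26500 Btu/h

Ẇ = Q̇_H/COP_HP = 131000/4.94 = 26520 Btu/h.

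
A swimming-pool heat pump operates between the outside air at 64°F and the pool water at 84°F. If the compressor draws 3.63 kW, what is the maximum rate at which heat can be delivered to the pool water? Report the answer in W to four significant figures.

In absolute terms T_C = 290.93 K and T_H = 302.04 K, so ΔT = 11.11 K.
COP_Carnot = T_H/ΔT = 302.04/11.11 = 27.18.
Q̇_max = COP_Carnot × Ẇ = 27.18 × 3.630 kW = 98.68 kW = 98680 W.

98680 W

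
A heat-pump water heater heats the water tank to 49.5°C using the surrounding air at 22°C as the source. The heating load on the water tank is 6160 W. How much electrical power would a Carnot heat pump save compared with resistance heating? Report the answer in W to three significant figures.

In absolute terms T_C = 295.15 K and T_H = 322.65 K, so ΔT = 27.50 K.
COP_Carnot = T_H/ΔT = 322.65/27.50 = 11.73.
Resistance heating needs Ẇ_res = Q̇_H = 6160 W; the reversible heat pump needs only Ẇ_hp = Q̇_H/COP = 525.0 W.
Saving = 6160 − 525.0 = 5635 W.

5630 W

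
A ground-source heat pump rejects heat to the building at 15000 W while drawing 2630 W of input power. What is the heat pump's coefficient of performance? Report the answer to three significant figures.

5.70

The first law gives Q̇_H = Q̇_C + Ẇ, so the three rates are Q̇_C = 12370, Q̇_H = 15000, Ẇ = 2630 W.
COP_HP = Q̇_H/Ẇ = 15000/2630 = 5.703.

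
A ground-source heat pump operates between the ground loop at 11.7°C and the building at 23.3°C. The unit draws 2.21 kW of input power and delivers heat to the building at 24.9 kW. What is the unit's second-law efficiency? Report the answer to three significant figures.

0.441

COP_actual = Q̇_H/Ẇ = 24.90/2.210 = 11.27.
In absolute terms T_C = 284.85 K and T_H = 296.45 K, so ΔT = 11.60 K.
COP_Carnot = T_H/ΔT = 296.45/11.60 = 25.56.
η_II = COP_actual/COP_Carnot = 11.27/25.56 = 0.4409.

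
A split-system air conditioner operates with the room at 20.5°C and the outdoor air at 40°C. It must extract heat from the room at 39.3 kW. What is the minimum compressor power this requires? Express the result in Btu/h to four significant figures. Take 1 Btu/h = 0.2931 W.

8904 Btu/h

In absolute terms T_C = 293.65 K and T_H = 313.15 K, so ΔT = 19.50 K.
COP_Carnot = T_C/ΔT = 293.65/19.50 = 15.06.
Ẇ_min = Q̇/COP_Carnot = 39.30/15.06 = 2.610 kW = 8904 Btu/h.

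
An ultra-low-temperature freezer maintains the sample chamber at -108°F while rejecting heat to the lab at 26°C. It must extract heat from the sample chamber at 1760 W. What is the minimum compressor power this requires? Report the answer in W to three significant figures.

935 W

In absolute terms T_C = 195.37 K and T_H = 299.15 K, so ΔT = 103.8 K.
COP_Carnot = T_C/ΔT = 195.37/103.8 = 1.883.
Ẇ_min = Q̇/COP_Carnot = 1760/1.883 = 934.9 W.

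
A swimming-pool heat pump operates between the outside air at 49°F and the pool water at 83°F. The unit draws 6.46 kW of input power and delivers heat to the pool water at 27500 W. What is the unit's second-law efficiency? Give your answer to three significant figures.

Converting, Q̇_H = 27500 W = 27.50 kW, so COP_actual = Q̇_H/Ẇ = 27.50/6.460 = 4.257.
In absolute terms T_C = 282.59 K and T_H = 301.48 K, so ΔT = 18.89 K.
COP_Carnot = T_H/ΔT = 301.48/18.89 = 15.96.
η_II = COP_actual/COP_Carnot = 4.257/15.96 = 0.2667.

0.267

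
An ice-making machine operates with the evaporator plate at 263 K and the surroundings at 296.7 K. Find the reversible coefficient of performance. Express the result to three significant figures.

7.80

The reservoir spacing is ΔT = 296.7 − 263 = 33.70 K.
For a reversible cycle, COP_Carnot = T_C/ΔT = 263.00/33.70 = 7.804.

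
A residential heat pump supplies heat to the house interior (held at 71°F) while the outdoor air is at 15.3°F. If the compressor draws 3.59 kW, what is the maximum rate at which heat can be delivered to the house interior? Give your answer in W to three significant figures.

34200 W

In absolute terms T_C = 263.87 K and T_H = 294.82 K, so ΔT = 30.94 K.
COP_Carnot = T_H/ΔT = 294.82/30.94 = 9.527.
Q̇_max = COP_Carnot × Ẇ = 9.527 × 3.590 kW = 34.20 kW = 34200 W.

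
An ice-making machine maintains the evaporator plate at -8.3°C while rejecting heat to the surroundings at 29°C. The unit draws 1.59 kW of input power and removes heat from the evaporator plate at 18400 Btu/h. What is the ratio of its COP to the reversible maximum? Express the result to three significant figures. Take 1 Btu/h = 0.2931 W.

Converting, Q̇_C = 18400 Btu/h = 5.393 kW, so COP_actual = Q̇_C/Ẇ = 5.393/1.590 = 3.392.
In absolute terms T_C = 264.85 K and T_H = 302.15 K, so ΔT = 37.30 K.
COP_Carnot = T_C/ΔT = 264.85/37.30 = 7.101.
η_II = COP_actual/COP_Carnot = 3.392/7.101 = 0.4777.

0.478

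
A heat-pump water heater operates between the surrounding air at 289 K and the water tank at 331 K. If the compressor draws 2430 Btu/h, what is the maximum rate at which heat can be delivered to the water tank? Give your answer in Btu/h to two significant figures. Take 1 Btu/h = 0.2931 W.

The reservoir spacing is ΔT = 331 − 289 = 42.00 K.
COP_Carnot = T_H/ΔT = 331.00/42.00 = 7.881.
Q̇_max = COP_Carnot × Ẇ = 7.881 × 2430 Btu/h = 19150 Btu/h.

19000 Btu/h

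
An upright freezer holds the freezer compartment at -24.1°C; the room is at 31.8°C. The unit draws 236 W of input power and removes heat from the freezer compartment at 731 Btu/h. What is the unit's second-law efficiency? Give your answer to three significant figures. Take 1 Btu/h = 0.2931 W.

0.204

Converting, Q̇_C = 731.0 Btu/h = 214.3 W, so COP_actual = Q̇_C/Ẇ = 214.3/236.0 = 0.9079.
In absolute terms T_C = 249.05 K and T_H = 304.95 K, so ΔT = 55.90 K.
COP_Carnot = T_C/ΔT = 249.05/55.90 = 4.455.
η_II = COP_actual/COP_Carnot = 0.9079/4.455 = 0.2038.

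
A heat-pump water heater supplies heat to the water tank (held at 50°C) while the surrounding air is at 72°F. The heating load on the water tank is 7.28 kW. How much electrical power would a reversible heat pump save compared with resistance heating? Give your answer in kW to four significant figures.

6.654 kW

In absolute terms T_C = 295.37 K and T_H = 323.15 K, so ΔT = 27.78 K.
COP_Carnot = T_H/ΔT = 323.15/27.78 = 11.63.
Resistance heating needs Ẇ_res = Q̇_H = 7.280 kW; the reversible heat pump needs only Ẇ_hp = Q̇_H/COP = 0.6258 kW.
Saving = 7.280 − 0.6258 = 6.654 kW.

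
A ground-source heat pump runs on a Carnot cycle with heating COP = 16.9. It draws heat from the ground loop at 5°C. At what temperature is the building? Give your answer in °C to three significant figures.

COP_HP = T_H/(T_H − T_C) rearranges to T_H = COP·T_C/(COP − 1).
With T_C = 278.15 K, T_H = 16.9 × 278.15/15.90 = 295.64 K.
Converting, 295.64 K = 22.49°C.

22.5 °C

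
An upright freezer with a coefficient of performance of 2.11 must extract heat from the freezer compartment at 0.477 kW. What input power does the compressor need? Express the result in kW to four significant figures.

Ẇ = Q̇_C/COP = 0.4770/2.11 = 0.2261 kW.

0.2261 kW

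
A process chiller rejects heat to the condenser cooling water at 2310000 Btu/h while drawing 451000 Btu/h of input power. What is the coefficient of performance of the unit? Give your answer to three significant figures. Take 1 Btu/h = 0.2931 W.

The first law gives Q̇_H = Q̇_C + Ẇ, so the three rates are Q̇_C = 1859000, Q̇_H = 2310000, Ẇ = 451000 Btu/h.
COP_R = Q̇_C/Ẇ = 1859000/451000 = 4.122.

4.12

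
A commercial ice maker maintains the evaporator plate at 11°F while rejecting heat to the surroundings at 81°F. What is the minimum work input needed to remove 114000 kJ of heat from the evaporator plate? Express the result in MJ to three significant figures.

In absolute terms T_C = 261.48 K and T_H = 300.37 K, so ΔT = 38.89 K.
The reversible limit is COP_R = T_C/ΔT = 6.724, so W_min = Q_C/COP = Q_C·ΔT/T_C.
W_min = 114000 × 38.89/261.48 = 16950 kJ = 16.95 MJ.

17.0 MJ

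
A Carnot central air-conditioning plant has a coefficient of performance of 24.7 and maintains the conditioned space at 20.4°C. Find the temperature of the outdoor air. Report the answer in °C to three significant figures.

COP_R = T_C/(T_H − T_C) gives T_H − T_C = T_C/COP.
With T_C = 293.55 K, T_H = 293.55 × (1 + 1/24.7) = 305.43 K.
Converting, 305.43 K = 32.28°C.

32.3 °C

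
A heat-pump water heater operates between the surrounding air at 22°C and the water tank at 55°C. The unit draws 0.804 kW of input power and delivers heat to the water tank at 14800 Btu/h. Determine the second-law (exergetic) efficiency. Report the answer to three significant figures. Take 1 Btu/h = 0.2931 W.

0.543

Converting, Q̇_H = 14800 Btu/h = 4.338 kW, so COP_actual = Q̇_H/Ẇ = 4.338/0.8040 = 5.395.
In absolute terms T_C = 295.15 K and T_H = 328.15 K, so ΔT = 33.00 K.
COP_Carnot = T_H/ΔT = 328.15/33.00 = 9.944.
η_II = COP_actual/COP_Carnot = 5.395/9.944 = 0.5426.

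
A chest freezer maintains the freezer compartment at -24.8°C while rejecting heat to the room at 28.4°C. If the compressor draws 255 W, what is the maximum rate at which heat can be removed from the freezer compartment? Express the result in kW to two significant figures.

In absolute terms T_C = 248.35 K and T_H = 301.55 K, so ΔT = 53.20 K.
COP_Carnot = T_C/ΔT = 248.35/53.20 = 4.668.
Q̇_max = COP_Carnot × Ẇ = 4.668 × 255.0 W = 1190 W = 1.190 kW.

1.2 kW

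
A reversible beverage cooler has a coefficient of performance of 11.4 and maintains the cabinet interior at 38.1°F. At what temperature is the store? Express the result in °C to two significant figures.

28 °C

COP_R = T_C/(T_H − T_C) gives T_H − T_C = T_C/COP.
With T_C = 276.54 K, T_H = 276.54 × (1 + 1/11.4) = 300.80 K.
Converting, 300.80 K = 27.65°C.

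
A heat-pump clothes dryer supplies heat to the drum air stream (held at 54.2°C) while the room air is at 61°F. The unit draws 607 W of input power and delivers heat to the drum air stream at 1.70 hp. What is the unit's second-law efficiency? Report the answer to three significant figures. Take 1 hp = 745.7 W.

0.243

Converting, Q̇_H = 1.700 hp = 1268 W, so COP_actual = Q̇_H/Ẇ = 1268/607.0 = 2.088.
In absolute terms T_C = 289.26 K and T_H = 327.35 K, so ΔT = 38.09 K.
COP_Carnot = T_H/ΔT = 327.35/38.09 = 8.594.
η_II = COP_actual/COP_Carnot = 2.088/8.594 = 0.2430.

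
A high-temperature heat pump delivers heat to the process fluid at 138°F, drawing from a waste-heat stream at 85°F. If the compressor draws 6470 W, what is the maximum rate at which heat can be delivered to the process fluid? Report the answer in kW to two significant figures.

73 kW

In absolute terms T_C = 302.59 K and T_H = 332.04 K, so ΔT = 29.44 K.
COP_Carnot = T_H/ΔT = 332.04/29.44 = 11.28.
Q̇_max = COP_Carnot × Ẇ = 11.28 × 6470 W = 72960 W = 72.96 kW.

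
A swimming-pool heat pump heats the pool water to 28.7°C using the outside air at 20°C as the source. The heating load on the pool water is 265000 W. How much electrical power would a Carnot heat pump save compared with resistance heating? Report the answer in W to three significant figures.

In absolute terms T_C = 293.15 K and T_H = 301.85 K, so ΔT = 8.700 K.
COP_Carnot = T_H/ΔT = 301.85/8.700 = 34.70.
Resistance heating needs Ẇ_res = Q̇_H = 265000 W; the reversible heat pump needs only Ẇ_hp = Q̇_H/COP = 7638 W.
Saving = 265000 − 7638 = 257400 W.

257000 W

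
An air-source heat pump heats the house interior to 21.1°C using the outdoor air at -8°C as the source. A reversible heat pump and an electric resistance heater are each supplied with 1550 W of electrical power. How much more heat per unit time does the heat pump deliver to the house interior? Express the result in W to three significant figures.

14100 W

In absolute terms T_C = 265.15 K and T_H = 294.25 K, so ΔT = 29.10 K.
COP_Carnot = T_H/ΔT = 294.25/29.10 = 10.11.
The heat pump delivers Q̇_H = COP × Ẇ = 15670 W; the resistance heater delivers Ẇ = 1550 W.
Extra = (COP − 1)·Ẇ = 14120 W.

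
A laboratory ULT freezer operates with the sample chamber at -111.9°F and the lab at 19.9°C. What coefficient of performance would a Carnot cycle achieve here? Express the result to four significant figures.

In absolute terms T_C = 193.21 K and T_H = 293.05 K, so ΔT = 99.84 K.
For a reversible cycle, COP_Carnot = T_C/ΔT = 193.21/99.84 = 1.935.

1.935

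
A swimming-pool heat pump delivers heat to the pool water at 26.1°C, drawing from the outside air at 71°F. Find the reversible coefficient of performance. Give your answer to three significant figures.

In absolute terms T_C = 294.82 K and T_H = 299.25 K, so ΔT = 4.433 K.
For a reversible cycle, COP_Carnot = T_H/ΔT = 299.25/4.433 = 67.50.

67.5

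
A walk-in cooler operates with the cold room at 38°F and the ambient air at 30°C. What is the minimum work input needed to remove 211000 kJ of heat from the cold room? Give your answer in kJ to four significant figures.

20350 kJ

In absolute terms T_C = 276.48 K and T_H = 303.15 K, so ΔT = 26.67 K.
The reversible limit is COP_R = T_C/ΔT = 10.37, so W_min = Q_C/COP = Q_C·ΔT/T_C.
W_min = 211000 × 26.67/276.48 = 20350 kJ.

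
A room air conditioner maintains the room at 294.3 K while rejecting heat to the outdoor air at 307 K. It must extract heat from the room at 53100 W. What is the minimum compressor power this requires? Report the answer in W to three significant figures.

The reservoir spacing is ΔT = 307 − 294.3 = 12.70 K.
COP_Carnot = T_C/ΔT = 294.30/12.70 = 23.17.
Ẇ_min = Q̇/COP_Carnot = 53100/23.17 = 2291 W.

2290 W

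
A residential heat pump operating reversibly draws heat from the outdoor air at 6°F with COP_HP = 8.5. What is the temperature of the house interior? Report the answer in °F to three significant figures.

COP_HP = T_H/(T_H − T_C) rearranges to T_H = COP·T_C/(COP − 1).
With T_C = 258.71 K, T_H = 8.5 × 258.71/7.500 = 293.20 K.
Converting, 293.20 K = 68.09°F.

68.1 °F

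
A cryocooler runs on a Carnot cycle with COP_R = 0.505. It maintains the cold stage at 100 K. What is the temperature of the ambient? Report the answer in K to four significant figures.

COP_R = T_C/(T_H − T_C) gives T_H − T_C = T_C/COP.
With T_C = 100.00 K, T_H = 100.00 × (1 + 1/0.505) = 298.02 K.

298.0 K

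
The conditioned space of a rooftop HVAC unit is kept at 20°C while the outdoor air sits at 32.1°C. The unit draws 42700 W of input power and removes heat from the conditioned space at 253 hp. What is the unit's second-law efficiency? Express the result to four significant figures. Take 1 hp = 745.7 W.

Converting, Q̇_C = 253.0 hp = 188700 W, so COP_actual = Q̇_C/Ẇ = 188700/42700 = 4.418.
In absolute terms T_C = 293.15 K and T_H = 305.25 K, so ΔT = 12.10 K.
COP_Carnot = T_C/ΔT = 293.15/12.10 = 24.23.
η_II = COP_actual/COP_Carnot = 4.418/24.23 = 0.1824.

0.1824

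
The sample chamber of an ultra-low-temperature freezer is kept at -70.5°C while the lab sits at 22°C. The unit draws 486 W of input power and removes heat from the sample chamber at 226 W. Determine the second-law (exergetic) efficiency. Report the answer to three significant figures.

COP_actual = Q̇_C/Ẇ = 226.0/486.0 = 0.4650.
In absolute terms T_C = 202.65 K and T_H = 295.15 K, so ΔT = 92.50 K.
COP_Carnot = T_C/ΔT = 202.65/92.50 = 2.191.
η_II = COP_actual/COP_Carnot = 0.4650/2.191 = 0.2123.

0.212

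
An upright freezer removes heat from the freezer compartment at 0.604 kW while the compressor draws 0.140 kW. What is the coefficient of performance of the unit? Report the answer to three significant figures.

4.31

The first law gives Q̇_H = Q̇_C + Ẇ, so the three rates are Q̇_C = 0.6040, Q̇_H = 0.7440, Ẇ = 0.1400 kW.
COP_R = Q̇_C/Ẇ = 0.6040/0.1400 = 4.314.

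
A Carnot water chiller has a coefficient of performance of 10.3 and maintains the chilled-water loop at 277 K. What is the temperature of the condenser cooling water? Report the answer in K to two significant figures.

COP_R = T_C/(T_H − T_C) gives T_H − T_C = T_C/COP.
With T_C = 277.00 K, T_H = 277.00 × (1 + 1/10.3) = 303.89 K.

300 K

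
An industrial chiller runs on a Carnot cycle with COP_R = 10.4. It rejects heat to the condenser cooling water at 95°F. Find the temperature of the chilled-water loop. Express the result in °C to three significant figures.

For a Carnot refrigerator COP_R = T_C/(T_H − T_C), so T_C = COP·T_H/(1 + COP).
With T_H = 308.15 K, T_C = 10.4 × 308.15/11.40 = 281.12 K.
Converting, 281.12 K = 7.97°C.

7.97 °C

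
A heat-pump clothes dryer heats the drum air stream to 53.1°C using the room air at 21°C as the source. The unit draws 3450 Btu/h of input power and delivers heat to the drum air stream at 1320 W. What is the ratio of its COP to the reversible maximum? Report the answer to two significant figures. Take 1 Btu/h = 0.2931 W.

Converting, Q̇_H = 1320 W = 4504 Btu/h, so COP_actual = Q̇_H/Ẇ = 4504/3450 = 1.305.
In absolute terms T_C = 294.15 K and T_H = 326.25 K, so ΔT = 32.10 K.
COP_Carnot = T_H/ΔT = 326.25/32.10 = 10.16.
η_II = COP_actual/COP_Carnot = 1.305/10.16 = 0.1284.

0.13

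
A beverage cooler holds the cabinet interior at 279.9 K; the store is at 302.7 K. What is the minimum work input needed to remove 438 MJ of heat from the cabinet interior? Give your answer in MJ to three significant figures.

35.7 MJ

The reservoir spacing is ΔT = 302.7 − 279.9 = 22.80 K.
The reversible limit is COP_R = T_C/ΔT = 12.28, so W_min = Q_C/COP = Q_C·ΔT/T_C.
W_min = 438.0 × 22.80/279.90 = 35.68 MJ.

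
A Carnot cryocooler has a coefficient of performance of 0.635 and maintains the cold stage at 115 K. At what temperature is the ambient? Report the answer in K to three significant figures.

COP_R = T_C/(T_H − T_C) gives T_H − T_C = T_C/COP.
With T_C = 115.00 K, T_H = 115.00 × (1 + 1/0.635) = 296.10 K.

296 K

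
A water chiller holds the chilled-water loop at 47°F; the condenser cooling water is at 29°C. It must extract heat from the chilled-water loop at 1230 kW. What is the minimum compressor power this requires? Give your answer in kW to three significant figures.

90.3 kW

In absolute terms T_C = 281.48 K and T_H = 302.15 K, so ΔT = 20.67 K.
COP_Carnot = T_C/ΔT = 281.48/20.67 = 13.62.
Ẇ_min = Q̇/COP_Carnot = 1230/13.62 = 90.31 kW.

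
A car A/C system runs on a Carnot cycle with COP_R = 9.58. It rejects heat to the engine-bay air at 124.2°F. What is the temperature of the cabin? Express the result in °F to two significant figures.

69 °F

For a Carnot refrigerator COP_R = T_C/(T_H − T_C), so T_C = COP·T_H/(1 + COP).
With T_H = 324.37 K, T_C = 9.58 × 324.37/10.58 = 293.71 K.
Converting, 293.71 K = 69.01°F.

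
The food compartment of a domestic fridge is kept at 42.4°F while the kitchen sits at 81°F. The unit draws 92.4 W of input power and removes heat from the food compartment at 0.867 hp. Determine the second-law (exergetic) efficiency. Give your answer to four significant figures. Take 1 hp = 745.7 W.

0.5379

Converting, Q̇_C = 0.8670 hp = 646.5 W, so COP_actual = Q̇_C/Ẇ = 646.5/92.40 = 6.997.
In absolute terms T_C = 278.93 K and T_H = 300.37 K, so ΔT = 21.44 K.
COP_Carnot = T_C/ΔT = 278.93/21.44 = 13.01.
η_II = COP_actual/COP_Carnot = 6.997/13.01 = 0.5379.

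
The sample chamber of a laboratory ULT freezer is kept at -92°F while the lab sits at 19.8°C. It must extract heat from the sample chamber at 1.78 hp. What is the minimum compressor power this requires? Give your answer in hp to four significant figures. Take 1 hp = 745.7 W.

In absolute terms T_C = 204.26 K and T_H = 292.95 K, so ΔT = 88.69 K.
COP_Carnot = T_C/ΔT = 204.26/88.69 = 2.303.
Ẇ_min = Q̇/COP_Carnot = 1.780/2.303 = 0.7729 hp.

0.7729 hp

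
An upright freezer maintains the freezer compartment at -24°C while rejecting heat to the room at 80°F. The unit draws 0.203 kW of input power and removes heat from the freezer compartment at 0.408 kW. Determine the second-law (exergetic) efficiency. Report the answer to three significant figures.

0.409

COP_actual = Q̇_C/Ẇ = 0.4080/0.2030 = 2.010.
In absolute terms T_C = 249.15 K and T_H = 299.82 K, so ΔT = 50.67 K.
COP_Carnot = T_C/ΔT = 249.15/50.67 = 4.917.
η_II = COP_actual/COP_Carnot = 2.010/4.917 = 0.4087.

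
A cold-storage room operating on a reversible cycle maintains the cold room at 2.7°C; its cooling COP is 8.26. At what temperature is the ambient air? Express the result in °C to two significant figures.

36 °C

COP_R = T_C/(T_H − T_C) gives T_H − T_C = T_C/COP.
With T_C = 275.85 K, T_H = 275.85 × (1 + 1/8.26) = 309.25 K.
Converting, 309.25 K = 36.10°C.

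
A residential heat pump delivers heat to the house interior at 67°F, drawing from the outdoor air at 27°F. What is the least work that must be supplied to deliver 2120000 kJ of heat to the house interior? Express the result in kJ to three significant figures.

In absolute terms T_C = 270.37 K and T_H = 292.59 K, so ΔT = 22.22 K.
The reversible limit is COP_HP = T_H/ΔT = 13.17, so W_min = Q_H/COP = Q_H·ΔT/T_H.
W_min = 2120000 × 22.22/292.59 = 161000 kJ.

161000 kJ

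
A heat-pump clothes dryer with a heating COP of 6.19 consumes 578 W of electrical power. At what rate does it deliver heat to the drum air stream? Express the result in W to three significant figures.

Q̇_H = COP_HP × Ẇ = 6.19 × 578.0 = 3578 W.

3580 W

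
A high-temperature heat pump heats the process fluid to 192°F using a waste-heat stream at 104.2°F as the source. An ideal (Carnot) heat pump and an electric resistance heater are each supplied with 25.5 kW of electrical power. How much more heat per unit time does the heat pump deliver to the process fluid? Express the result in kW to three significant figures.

164 kW

In absolute terms T_C = 313.26 K and T_H = 362.04 K, so ΔT = 48.78 K.
COP_Carnot = T_H/ΔT = 362.04/48.78 = 7.422.
The heat pump delivers Q̇_H = COP × Ẇ = 189.3 kW; the resistance heater delivers Ẇ = 25.50 kW.
Extra = (COP − 1)·Ẇ = 163.8 kW.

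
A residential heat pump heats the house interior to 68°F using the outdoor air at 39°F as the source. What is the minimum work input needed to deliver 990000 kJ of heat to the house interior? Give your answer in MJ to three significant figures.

54.4 MJ

In absolute terms T_C = 277.04 K and T_H = 293.15 K, so ΔT = 16.11 K.
The reversible limit is COP_HP = T_H/ΔT = 18.20, so W_min = Q_H/COP = Q_H·ΔT/T_H.
W_min = 990000 × 16.11/293.15 = 54410 kJ = 54.41 MJ.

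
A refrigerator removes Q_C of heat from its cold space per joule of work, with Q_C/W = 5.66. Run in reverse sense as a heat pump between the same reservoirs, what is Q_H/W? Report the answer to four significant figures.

The first law on one cycle gives Q_H = Q_C + W, so Q_H/W = Q_C/W + 1.
COP_HP = COP_R + 1 = 5.66 + 1 = 6.66.

6.660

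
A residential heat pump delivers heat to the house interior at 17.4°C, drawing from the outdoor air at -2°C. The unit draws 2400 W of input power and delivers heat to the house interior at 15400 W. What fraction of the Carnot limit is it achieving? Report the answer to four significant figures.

COP_actual = Q̇_H/Ẇ = 15400/2400 = 6.417.
In absolute terms T_C = 271.15 K and T_H = 290.55 K, so ΔT = 19.40 K.
COP_Carnot = T_H/ΔT = 290.55/19.40 = 14.98.
η_II = COP_actual/COP_Carnot = 6.417/14.98 = 0.4284.

0.4284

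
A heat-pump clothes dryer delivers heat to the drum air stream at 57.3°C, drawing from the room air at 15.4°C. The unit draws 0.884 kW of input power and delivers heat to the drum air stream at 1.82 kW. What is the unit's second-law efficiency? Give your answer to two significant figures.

0.26

COP_actual = Q̇_H/Ẇ = 1.820/0.8840 = 2.059.
In absolute terms T_C = 288.55 K and T_H = 330.45 K, so ΔT = 41.90 K.
COP_Carnot = T_H/ΔT = 330.45/41.90 = 7.887.
η_II = COP_actual/COP_Carnot = 2.059/7.887 = 0.2611.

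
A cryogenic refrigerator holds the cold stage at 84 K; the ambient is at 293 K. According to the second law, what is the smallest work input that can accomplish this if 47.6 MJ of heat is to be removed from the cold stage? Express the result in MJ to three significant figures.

118 MJ

The reservoir spacing is ΔT = 293 − 84 = 209.0 K.
The reversible limit is COP_R = T_C/ΔT = 0.4019, so W_min = Q_C/COP = Q_C·ΔT/T_C.
W_min = 47.60 × 209.0/84.00 = 118.4 MJ.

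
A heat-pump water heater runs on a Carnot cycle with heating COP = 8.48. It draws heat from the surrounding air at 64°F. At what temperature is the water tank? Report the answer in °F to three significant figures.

134 °F

COP_HP = T_H/(T_H − T_C) rearranges to T_H = COP·T_C/(COP − 1).
With T_C = 290.93 K, T_H = 8.48 × 290.93/7.480 = 329.82 K.
Converting, 329.82 K = 134.01°F.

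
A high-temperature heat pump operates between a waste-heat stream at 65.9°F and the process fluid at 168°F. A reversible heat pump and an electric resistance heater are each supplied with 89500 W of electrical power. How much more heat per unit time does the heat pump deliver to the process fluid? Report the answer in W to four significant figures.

460700 W

In absolute terms T_C = 291.98 K and T_H = 348.71 K, so ΔT = 56.72 K.
COP_Carnot = T_H/ΔT = 348.71/56.72 = 6.148.
The heat pump delivers Q̇_H = COP × Ẇ = 550200 W; the resistance heater delivers Ẇ = 89500 W.
Extra = (COP − 1)·Ẇ = 460700 W.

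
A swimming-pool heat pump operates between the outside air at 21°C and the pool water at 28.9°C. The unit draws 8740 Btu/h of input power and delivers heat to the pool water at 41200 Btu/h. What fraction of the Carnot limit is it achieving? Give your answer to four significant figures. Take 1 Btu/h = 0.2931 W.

COP_actual = Q̇_H/Ẇ = 41200/8740 = 4.714.
In absolute terms T_C = 294.15 K and T_H = 302.05 K, so ΔT = 7.900 K.
COP_Carnot = T_H/ΔT = 302.05/7.900 = 38.23.
η_II = COP_actual/COP_Carnot = 4.714/38.23 = 0.1233.

0.1233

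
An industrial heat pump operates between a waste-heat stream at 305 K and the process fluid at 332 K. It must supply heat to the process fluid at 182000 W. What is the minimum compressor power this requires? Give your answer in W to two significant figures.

The reservoir spacing is ΔT = 332 − 305 = 27.00 K.
COP_Carnot = T_H/ΔT = 332.00/27.00 = 12.30.
Ẇ_min = Q̇/COP_Carnot = 182000/12.30 = 14800 W.

15000 W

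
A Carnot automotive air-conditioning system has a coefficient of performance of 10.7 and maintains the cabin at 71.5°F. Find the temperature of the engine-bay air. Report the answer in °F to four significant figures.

121.1 °F

COP_R = T_C/(T_H − T_C) gives T_H − T_C = T_C/COP.
With T_C = 295.09 K, T_H = 295.09 × (1 + 1/10.7) = 322.67 K.
Converting, 322.67 K = 121.14°F.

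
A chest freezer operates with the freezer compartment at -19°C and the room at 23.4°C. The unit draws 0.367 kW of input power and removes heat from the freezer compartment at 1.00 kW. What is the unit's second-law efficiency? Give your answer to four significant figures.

COP_actual = Q̇_C/Ẇ = 1.000/0.3670 = 2.725.
In absolute terms T_C = 254.15 K and T_H = 296.55 K, so ΔT = 42.40 K.
COP_Carnot = T_C/ΔT = 254.15/42.40 = 5.994.
η_II = COP_actual/COP_Carnot = 2.725/5.994 = 0.4546.

0.4546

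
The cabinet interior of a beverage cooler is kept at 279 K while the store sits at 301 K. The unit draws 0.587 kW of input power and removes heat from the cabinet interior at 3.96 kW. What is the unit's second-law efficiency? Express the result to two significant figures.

COP_actual = Q̇_C/Ẇ = 3.960/0.5870 = 6.746.
The reservoir spacing is ΔT = 301 − 279 = 22.00 K.
COP_Carnot = T_C/ΔT = 279.00/22.00 = 12.68.
η_II = COP_actual/COP_Carnot = 6.746/12.68 = 0.5320.

0.53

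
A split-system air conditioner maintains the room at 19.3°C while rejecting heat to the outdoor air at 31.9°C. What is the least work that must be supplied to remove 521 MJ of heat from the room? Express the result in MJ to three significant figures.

In absolute terms T_C = 292.45 K and T_H = 305.05 K, so ΔT = 12.60 K.
The reversible limit is COP_R = T_C/ΔT = 23.21, so W_min = Q_C/COP = Q_C·ΔT/T_C.
W_min = 521.0 × 12.60/292.45 = 22.45 MJ.

22.4 MJ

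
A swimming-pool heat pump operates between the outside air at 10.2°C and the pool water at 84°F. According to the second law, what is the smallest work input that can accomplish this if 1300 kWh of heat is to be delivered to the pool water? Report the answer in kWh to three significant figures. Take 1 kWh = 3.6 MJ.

In absolute terms T_C = 283.35 K and T_H = 302.04 K, so ΔT = 18.69 K.
The reversible limit is COP_HP = T_H/ΔT = 16.16, so W_min = Q_H/COP = Q_H·ΔT/T_H.
W_min = 1300 × 18.69/302.04 = 80.44 kWh.

80.4 kWh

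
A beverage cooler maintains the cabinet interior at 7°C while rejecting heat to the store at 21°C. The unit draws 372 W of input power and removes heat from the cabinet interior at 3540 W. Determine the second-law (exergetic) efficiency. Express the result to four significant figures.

COP_actual = Q̇_C/Ẇ = 3540/372.0 = 9.516.
In absolute terms T_C = 280.15 K and T_H = 294.15 K, so ΔT = 14.00 K.
COP_Carnot = T_C/ΔT = 280.15/14.00 = 20.01.
η_II = COP_actual/COP_Carnot = 9.516/20.01 = 0.4756.

0.4756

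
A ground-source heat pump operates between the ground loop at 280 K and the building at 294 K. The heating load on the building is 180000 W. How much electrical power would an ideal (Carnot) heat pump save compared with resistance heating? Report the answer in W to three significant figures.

The reservoir spacing is ΔT = 294 − 280 = 14.00 K.
COP_Carnot = T_H/ΔT = 294.00/14.00 = 21.00.
Resistance heating needs Ẇ_res = Q̇_H = 180000 W; the reversible heat pump needs only Ẇ_hp = Q̇_H/COP = 8571 W.
Saving = 180000 − 8571 = 171400 W.

171000 W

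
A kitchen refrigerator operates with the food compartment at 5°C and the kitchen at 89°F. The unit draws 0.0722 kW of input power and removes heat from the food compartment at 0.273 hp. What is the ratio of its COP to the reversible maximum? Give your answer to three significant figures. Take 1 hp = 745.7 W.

0.270

Converting, Q̇_C = 0.2730 hp = 0.2036 kW, so COP_actual = Q̇_C/Ẇ = 0.2036/0.07220 = 2.820.
In absolute terms T_C = 278.15 K and T_H = 304.82 K, so ΔT = 26.67 K.
COP_Carnot = T_C/ΔT = 278.15/26.67 = 10.43.
η_II = COP_actual/COP_Carnot = 2.820/10.43 = 0.2703.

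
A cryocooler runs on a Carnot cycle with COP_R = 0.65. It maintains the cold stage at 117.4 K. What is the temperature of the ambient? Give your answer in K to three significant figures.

COP_R = T_C/(T_H − T_C) gives T_H − T_C = T_C/COP.
With T_C = 117.40 K, T_H = 117.40 × (1 + 1/0.65) = 298.02 K.

298 K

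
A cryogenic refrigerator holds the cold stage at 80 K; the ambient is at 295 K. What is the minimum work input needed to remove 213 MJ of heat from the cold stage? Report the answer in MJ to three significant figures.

The reservoir spacing is ΔT = 295 − 80 = 215.0 K.
The reversible limit is COP_R = T_C/ΔT = 0.3721, so W_min = Q_C/COP = Q_C·ΔT/T_C.
W_min = 213.0 × 215.0/80.00 = 572.4 MJ.

572 MJ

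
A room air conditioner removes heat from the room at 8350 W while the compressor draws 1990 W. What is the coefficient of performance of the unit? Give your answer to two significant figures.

The first law gives Q̇_H = Q̇_C + Ẇ, so the three rates are Q̇_C = 8350, Q̇_H = 10340, Ẇ = 1990 W.
COP_R = Q̇_C/Ẇ = 8350/1990 = 4.196.

4.2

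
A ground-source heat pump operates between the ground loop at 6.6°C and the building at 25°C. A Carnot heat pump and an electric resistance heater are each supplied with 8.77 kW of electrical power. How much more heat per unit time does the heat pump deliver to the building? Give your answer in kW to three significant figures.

In absolute terms T_C = 279.75 K and T_H = 298.15 K, so ΔT = 18.40 K.
COP_Carnot = T_H/ΔT = 298.15/18.40 = 16.20.
The heat pump delivers Q̇_H = COP × Ẇ = 142.1 kW; the resistance heater delivers Ẇ = 8.770 kW.
Extra = (COP − 1)·Ẇ = 133.3 kW.

133 kW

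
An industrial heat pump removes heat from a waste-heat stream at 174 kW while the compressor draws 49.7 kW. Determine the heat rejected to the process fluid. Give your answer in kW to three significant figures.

224 kW

For a cyclic device the first law requires Q̇_H = Q̇_C + Ẇ.
Q̇_H = Q̇_C + Ẇ = 223.7 kW.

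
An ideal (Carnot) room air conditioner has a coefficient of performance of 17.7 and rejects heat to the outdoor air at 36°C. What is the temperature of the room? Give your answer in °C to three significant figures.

For a Carnot refrigerator COP_R = T_C/(T_H − T_C), so T_C = COP·T_H/(1 + COP).
With T_H = 309.15 K, T_C = 17.7 × 309.15/18.70 = 292.62 K.
Converting, 292.62 K = 19.47°C.

19.5 °C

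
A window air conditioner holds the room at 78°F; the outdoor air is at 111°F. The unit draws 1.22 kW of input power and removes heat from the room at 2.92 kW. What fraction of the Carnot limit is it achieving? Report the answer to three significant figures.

0.147

COP_actual = Q̇_C/Ẇ = 2.920/1.220 = 2.393.
In absolute terms T_C = 298.71 K and T_H = 317.04 K, so ΔT = 18.33 K.
COP_Carnot = T_C/ΔT = 298.71/18.33 = 16.29.
η_II = COP_actual/COP_Carnot = 2.393/16.29 = 0.1469.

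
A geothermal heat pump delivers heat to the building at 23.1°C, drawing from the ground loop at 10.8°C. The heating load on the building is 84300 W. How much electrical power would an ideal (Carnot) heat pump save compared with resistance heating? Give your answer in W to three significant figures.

80800 W

In absolute terms T_C = 283.95 K and T_H = 296.25 K, so ΔT = 12.30 K.
COP_Carnot = T_H/ΔT = 296.25/12.30 = 24.09.
Resistance heating needs Ẇ_res = Q̇_H = 84300 W; the reversible heat pump needs only Ẇ_hp = Q̇_H/COP = 3500 W.
Saving = 84300 − 3500 = 80800 W.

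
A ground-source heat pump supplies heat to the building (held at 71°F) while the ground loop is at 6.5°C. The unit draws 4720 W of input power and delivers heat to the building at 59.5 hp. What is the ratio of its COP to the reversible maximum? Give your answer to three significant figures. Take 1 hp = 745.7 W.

0.484

Converting, Q̇_H = 59.50 hp = 44370 W, so COP_actual = Q̇_H/Ẇ = 44370/4720 = 9.400.
In absolute terms T_C = 279.65 K and T_H = 294.82 K, so ΔT = 15.17 K.
COP_Carnot = T_H/ΔT = 294.82/15.17 = 19.44.
η_II = COP_actual/COP_Carnot = 9.400/19.44 = 0.4836.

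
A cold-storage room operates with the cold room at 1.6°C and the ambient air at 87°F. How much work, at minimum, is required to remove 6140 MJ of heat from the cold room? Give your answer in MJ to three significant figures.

In absolute terms T_C = 274.75 K and T_H = 303.71 K, so ΔT = 28.96 K.
The reversible limit is COP_R = T_C/ΔT = 9.489, so W_min = Q_C/COP = Q_C·ΔT/T_C.
W_min = 6140 × 28.96/274.75 = 647.1 MJ.

647 MJ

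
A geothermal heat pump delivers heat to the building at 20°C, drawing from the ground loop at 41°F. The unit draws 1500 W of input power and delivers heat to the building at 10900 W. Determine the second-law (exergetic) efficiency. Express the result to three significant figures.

0.372

COP_actual = Q̇_H/Ẇ = 10900/1500 = 7.267.
In absolute terms T_C = 278.15 K and T_H = 293.15 K, so ΔT = 15.00 K.
COP_Carnot = T_H/ΔT = 293.15/15.00 = 19.54.
η_II = COP_actual/COP_Carnot = 7.267/19.54 = 0.3718.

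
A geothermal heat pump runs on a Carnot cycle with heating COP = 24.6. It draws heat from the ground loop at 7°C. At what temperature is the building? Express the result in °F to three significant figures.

66.0 °F

COP_HP = T_H/(T_H − T_C) rearranges to T_H = COP·T_C/(COP − 1).
With T_C = 280.15 K, T_H = 24.6 × 280.15/23.60 = 292.02 K.
Converting, 292.02 K = 65.97°F.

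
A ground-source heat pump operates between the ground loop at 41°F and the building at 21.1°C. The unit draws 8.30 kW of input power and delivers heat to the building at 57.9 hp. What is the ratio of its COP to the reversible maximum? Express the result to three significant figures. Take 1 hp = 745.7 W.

0.285

Converting, Q̇_H = 57.90 hp = 43.18 kW, so COP_actual = Q̇_H/Ẇ = 43.18/8.300 = 5.202.
In absolute terms T_C = 278.15 K and T_H = 294.25 K, so ΔT = 16.10 K.
COP_Carnot = T_H/ΔT = 294.25/16.10 = 18.28.
η_II = COP_actual/COP_Carnot = 5.202/18.28 = 0.2846.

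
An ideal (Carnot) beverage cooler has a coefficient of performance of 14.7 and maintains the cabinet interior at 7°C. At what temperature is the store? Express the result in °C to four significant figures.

COP_R = T_C/(T_H − T_C) gives T_H − T_C = T_C/COP.
With T_C = 280.15 K, T_H = 280.15 × (1 + 1/14.7) = 299.21 K.
Converting, 299.21 K = 26.06°C.

26.06 °C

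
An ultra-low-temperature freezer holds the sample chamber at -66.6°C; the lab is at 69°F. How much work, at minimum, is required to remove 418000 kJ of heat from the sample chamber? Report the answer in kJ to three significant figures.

176000 kJ

In absolute terms T_C = 206.55 K and T_H = 293.71 K, so ΔT = 87.16 K.
The reversible limit is COP_R = T_C/ΔT = 2.370, so W_min = Q_C/COP = Q_C·ΔT/T_C.
W_min = 418000 × 87.16/206.55 = 176400 kJ.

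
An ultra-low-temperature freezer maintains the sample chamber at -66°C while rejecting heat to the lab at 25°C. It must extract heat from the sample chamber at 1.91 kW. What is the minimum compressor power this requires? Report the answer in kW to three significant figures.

In absolute terms T_C = 207.15 K and T_H = 298.15 K, so ΔT = 91.00 K.
COP_Carnot = T_C/ΔT = 207.15/91.00 = 2.276.
Ẇ_min = Q̇/COP_Carnot = 1.910/2.276 = 0.8391 kW.

0.839 kW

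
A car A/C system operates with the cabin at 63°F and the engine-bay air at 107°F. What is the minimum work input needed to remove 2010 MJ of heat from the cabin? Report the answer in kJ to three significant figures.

In absolute terms T_C = 290.37 K and T_H = 314.82 K, so ΔT = 24.44 K.
The reversible limit is COP_R = T_C/ΔT = 11.88, so W_min = Q_C/COP = Q_C·ΔT/T_C.
W_min = 2010 × 24.44/290.37 = 169.2 MJ = 169200 kJ.

169000 kJ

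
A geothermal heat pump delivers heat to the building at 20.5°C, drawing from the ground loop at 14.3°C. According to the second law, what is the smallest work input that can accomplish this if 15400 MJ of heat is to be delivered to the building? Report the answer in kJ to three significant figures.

In absolute terms T_C = 287.45 K and T_H = 293.65 K, so ΔT = 6.200 K.
The reversible limit is COP_HP = T_H/ΔT = 47.36, so W_min = Q_H/COP = Q_H·ΔT/T_H.
W_min = 15400 × 6.200/293.65 = 325.1 MJ = 325100 kJ.

325000 kJ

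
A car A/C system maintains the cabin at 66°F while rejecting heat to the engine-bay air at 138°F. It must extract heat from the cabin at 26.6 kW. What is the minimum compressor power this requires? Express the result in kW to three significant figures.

In absolute terms T_C = 292.04 K and T_H = 332.04 K, so ΔT = 40.00 K.
COP_Carnot = T_C/ΔT = 292.04/40.00 = 7.301.
Ẇ_min = Q̇/COP_Carnot = 26.60/7.301 = 3.643 kW.

3.64 kW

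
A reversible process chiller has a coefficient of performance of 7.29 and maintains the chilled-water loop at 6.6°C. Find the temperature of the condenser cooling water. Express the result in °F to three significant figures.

COP_R = T_C/(T_H − T_C) gives T_H − T_C = T_C/COP.
With T_C = 279.75 K, T_H = 279.75 × (1 + 1/7.29) = 318.12 K.
Converting, 318.12 K = 112.95°F.

113 °F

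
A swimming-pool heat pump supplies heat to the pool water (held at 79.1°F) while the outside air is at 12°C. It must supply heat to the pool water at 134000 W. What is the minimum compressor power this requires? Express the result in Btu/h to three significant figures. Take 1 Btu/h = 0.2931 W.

In absolute terms T_C = 285.15 K and T_H = 299.32 K, so ΔT = 14.17 K.
COP_Carnot = T_H/ΔT = 299.32/14.17 = 21.13.
Ẇ_min = Q̇/COP_Carnot = 134000/21.13 = 6342 W = 21640 Btu/h.

21600 Btu/h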